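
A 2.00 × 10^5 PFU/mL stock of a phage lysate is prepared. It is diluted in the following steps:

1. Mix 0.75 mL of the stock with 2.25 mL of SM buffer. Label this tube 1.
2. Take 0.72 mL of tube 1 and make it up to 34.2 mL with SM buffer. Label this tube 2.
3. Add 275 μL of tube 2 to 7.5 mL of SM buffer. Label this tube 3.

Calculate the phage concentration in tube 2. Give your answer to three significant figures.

1.05 × 10^3 PFU/mL

Step 1: 0.75 mL + 2.25 mL = 3 mL total → factor 3/0.75 = 4
Step 2: 0.72 mL brought to 34.2 mL → factor 34.2/0.72 = 47.5
Dilution factor through tube 2 = 4 × 47.5 = 190
[tube 2] = 2.00 × 10^5 PFU/mL / 190 = 1.05 × 10^3 PFU/mL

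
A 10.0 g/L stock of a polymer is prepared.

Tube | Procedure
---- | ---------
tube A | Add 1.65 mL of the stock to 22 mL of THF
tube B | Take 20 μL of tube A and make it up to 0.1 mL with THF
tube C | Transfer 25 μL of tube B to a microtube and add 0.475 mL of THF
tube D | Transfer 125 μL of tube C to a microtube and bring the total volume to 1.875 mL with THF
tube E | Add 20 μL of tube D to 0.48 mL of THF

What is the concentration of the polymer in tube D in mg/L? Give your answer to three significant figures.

Step 1: 1.65 mL + 22 mL = 23.65 mL total → factor 23.65/1.65 = 14.333
Step 2: 20 μL brought to 0.1 mL → factor 100/20 = 5
Step 3: 25 μL + 0.475 mL = 500 μL total → factor 500/25 = 20
Step 4: 125 μL brought to 1.875 mL → factor 1875/125 = 15
Dilution factor through tube D = 14.333 × 5 × 20 × 15 = 21500
[tube D] = 10.0 g/L / 21500 = 0.0004651 g/L = 0.465 mg/L

0.465 mg/L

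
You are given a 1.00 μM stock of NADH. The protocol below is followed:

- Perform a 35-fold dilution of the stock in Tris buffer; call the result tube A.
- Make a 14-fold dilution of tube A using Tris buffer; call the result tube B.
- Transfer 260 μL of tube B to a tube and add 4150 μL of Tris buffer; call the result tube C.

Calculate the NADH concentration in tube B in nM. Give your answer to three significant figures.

Step 1: 35-fold → factor 35
Step 2: 14-fold → factor 14
Dilution factor through tube B = 35 × 14 = 490
[tube B] = 1.00 μM / 490 = 0.002041 μM = 2.04 nM

2.04 nM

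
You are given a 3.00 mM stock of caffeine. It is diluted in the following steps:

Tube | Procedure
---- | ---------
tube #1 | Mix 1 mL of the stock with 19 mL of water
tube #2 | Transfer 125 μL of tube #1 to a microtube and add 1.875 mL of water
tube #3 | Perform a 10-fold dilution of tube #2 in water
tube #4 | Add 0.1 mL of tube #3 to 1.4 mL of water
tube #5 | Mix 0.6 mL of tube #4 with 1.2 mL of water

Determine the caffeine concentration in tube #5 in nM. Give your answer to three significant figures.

20.8 nM

Step 1: 1 mL + 19 mL = 20 mL total → factor 20/1 = 20
Step 2: 125 μL + 1.875 mL = 2000 μL total → factor 2000/125 = 16
Step 3: 10-fold → factor 10
Step 4: 0.1 mL + 1.4 mL = 1.5 mL total → factor 1.5/0.1 = 15
Step 5: 0.6 mL + 1.2 mL = 1.8 mL total → factor 1.8/0.6 = 3
Overall dilution factor = 20 × 16 × 10 × 15 × 3 = 1.44 × 10^5
Final = 3.00 mM / 1.44 × 10^5 = 2.083 × 10^-5 mM = 20.8 nM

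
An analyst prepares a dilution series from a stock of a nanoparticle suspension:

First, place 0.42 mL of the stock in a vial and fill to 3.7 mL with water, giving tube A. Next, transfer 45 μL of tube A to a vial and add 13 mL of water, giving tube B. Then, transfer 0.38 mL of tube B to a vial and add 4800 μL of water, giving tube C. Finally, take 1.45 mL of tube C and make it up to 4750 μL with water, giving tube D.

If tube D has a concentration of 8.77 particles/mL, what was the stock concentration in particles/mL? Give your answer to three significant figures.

1.00 × 10^6 particles/mL

Step 1: 0.42 mL brought to 3.7 mL → factor 3.7/0.42 = 8.8095
Step 2: 45 μL + 13 mL = 13045 μL total → factor 13045/45 = 289.89
Step 3: 0.38 mL + 4800 μL = 5.18 mL total → factor 5.18/0.38 = 13.632
Step 4: 1.45 mL brought to 4750 μL → factor 4.75/1.45 = 3.2759
Overall dilution factor = 8.8095 × 289.89 × 13.632 × 3.2759 = 1.1404 × 10^5
Stock = 8.77 particles/mL × 1.1404 × 10^5 = 1.00 × 10^6 particles/mL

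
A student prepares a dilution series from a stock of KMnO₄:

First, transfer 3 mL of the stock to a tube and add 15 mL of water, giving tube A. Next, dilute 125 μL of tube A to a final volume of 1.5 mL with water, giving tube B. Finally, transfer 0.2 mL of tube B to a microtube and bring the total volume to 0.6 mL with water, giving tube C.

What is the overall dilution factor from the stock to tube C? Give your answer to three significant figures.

216

Step 1: 3 mL + 15 mL = 18 mL total → factor 18/3 = 6
Step 2: 125 μL brought to 1.5 mL → factor 1500/125 = 12
Step 3: 0.2 mL brought to 0.6 mL → factor 0.6/0.2 = 3
Overall dilution factor = 6 × 12 × 3 = 216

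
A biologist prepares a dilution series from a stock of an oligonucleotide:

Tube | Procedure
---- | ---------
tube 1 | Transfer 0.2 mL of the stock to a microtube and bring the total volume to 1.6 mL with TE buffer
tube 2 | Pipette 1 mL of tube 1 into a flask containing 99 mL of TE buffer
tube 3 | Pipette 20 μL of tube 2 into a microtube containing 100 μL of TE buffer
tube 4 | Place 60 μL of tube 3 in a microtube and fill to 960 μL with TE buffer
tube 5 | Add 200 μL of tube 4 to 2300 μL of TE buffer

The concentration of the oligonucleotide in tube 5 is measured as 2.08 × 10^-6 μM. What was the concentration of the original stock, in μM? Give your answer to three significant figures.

Step 1: 0.2 mL brought to 1.6 mL → factor 1.6/0.2 = 8
Step 2: 1 mL + 99 mL = 100 mL total → factor 100/1 = 100
Step 3: 20 μL + 100 μL = 120 μL total → factor 120/20 = 6
Step 4: 60 μL brought to 960 μL → factor 960/60 = 16
Step 5: 200 μL + 2300 μL = 2500 μL total → factor 2500/200 = 12.5
Overall dilution factor = 8 × 100 × 6 × 16 × 12.5 = 9.6 × 10^5
Stock = 2.08 × 10^-6 μM × 9.6 × 10^5 = 2.00 μM

2.00 μM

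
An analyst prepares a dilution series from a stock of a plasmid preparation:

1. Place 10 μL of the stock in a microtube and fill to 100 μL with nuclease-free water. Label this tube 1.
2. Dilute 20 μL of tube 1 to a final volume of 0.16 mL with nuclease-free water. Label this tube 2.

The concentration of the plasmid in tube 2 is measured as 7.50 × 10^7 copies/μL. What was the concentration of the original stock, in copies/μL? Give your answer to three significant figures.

Step 1: 10 μL brought to 100 μL → factor 100/10 = 10
Step 2: 20 μL brought to 0.16 mL → factor 160/20 = 8
Overall dilution factor = 10 × 8 = 80
Stock = 7.50 × 10^7 copies/μL × 80 = 6.00 × 10^9 copies/μL

6.00 × 10^9 copies/μL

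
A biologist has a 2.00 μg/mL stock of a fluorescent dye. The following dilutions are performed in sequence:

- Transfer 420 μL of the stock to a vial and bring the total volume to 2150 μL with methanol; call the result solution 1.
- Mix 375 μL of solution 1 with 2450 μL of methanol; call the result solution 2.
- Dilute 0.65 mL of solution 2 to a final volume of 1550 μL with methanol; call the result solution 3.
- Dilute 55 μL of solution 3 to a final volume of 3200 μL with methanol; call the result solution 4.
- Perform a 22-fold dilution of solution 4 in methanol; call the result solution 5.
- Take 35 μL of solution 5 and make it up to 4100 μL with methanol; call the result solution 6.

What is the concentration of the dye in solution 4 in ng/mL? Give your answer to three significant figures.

Step 1: 420 μL brought to 2150 μL → factor 2150/420 = 5.119
Step 2: 375 μL + 2450 μL = 2825 μL total → factor 2825/375 = 7.5333
Step 3: 0.65 mL brought to 1550 μL → factor 1.55/0.65 = 2.3846
Step 4: 55 μL brought to 3200 μL → factor 3200/55 = 58.182
Dilution factor through solution 4 = 5.119 × 7.5333 × 2.3846 × 58.182 = 5350.3
[solution 4] = 2.00 μg/mL / 5350.3 = 0.0003738 μg/mL = 0.374 ng/mL

0.374 ng/mL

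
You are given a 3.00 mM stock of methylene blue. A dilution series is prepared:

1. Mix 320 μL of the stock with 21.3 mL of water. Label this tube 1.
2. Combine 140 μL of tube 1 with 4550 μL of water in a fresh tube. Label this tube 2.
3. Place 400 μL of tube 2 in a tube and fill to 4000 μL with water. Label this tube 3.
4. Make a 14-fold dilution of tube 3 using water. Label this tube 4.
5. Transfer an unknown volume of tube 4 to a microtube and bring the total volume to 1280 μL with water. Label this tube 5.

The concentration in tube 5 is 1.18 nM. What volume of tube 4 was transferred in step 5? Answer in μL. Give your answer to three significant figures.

160 μL

Step 1: 320 μL + 21.3 mL = 21620 μL total → factor 21620/320 = 67.562
Step 2: 140 μL + 4550 μL = 4690 μL total → factor 4690/140 = 33.5
Step 3: 400 μL brought to 4000 μL → factor 4000/400 = 10
Step 4: 14-fold → factor 14
Step 5: v brought to 1280 μL → factor = 1280 μL/v
Product of known-step factors = 3.1687 × 10^5
Overall factor = 3.00 mM / (1.18 nM) = 2.5424 × 10^6
Step-5 factor = 2.5424 × 10^6 / 3.1687 × 10^5 = 8.0234
v = 1280 μL / 8.0234 = 160 μL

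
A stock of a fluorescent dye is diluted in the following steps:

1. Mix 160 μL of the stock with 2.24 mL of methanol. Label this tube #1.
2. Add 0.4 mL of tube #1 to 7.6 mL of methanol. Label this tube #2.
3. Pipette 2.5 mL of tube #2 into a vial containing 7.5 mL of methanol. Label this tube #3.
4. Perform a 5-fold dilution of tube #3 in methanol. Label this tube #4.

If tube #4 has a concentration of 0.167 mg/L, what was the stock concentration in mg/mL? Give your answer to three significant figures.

1.00 mg/mL

Step 1: 160 μL + 2.24 mL = 2400 μL total → factor 2400/160 = 15
Step 2: 0.4 mL + 7.6 mL = 8 mL total → factor 8/0.4 = 20
Step 3: 2.5 mL + 7.5 mL = 10 mL total → factor 10/2.5 = 4
Step 4: 5-fold → factor 5
Overall dilution factor = 15 × 20 × 4 × 5 = 6000
Stock = 0.167 mg/L × 6000 = 1002 mg/L = 1.00 mg/mL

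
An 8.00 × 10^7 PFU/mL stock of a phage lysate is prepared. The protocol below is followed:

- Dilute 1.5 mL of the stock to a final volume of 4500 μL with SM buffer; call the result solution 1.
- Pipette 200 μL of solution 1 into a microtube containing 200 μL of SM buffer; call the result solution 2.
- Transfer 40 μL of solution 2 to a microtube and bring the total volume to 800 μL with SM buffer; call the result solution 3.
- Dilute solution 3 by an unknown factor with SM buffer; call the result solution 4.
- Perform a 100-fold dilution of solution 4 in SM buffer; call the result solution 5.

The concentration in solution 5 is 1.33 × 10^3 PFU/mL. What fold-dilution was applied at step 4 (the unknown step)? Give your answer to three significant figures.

Step 1: 1.5 mL brought to 4500 μL → factor 4.5/1.5 = 3
Step 2: 200 μL + 200 μL = 400 μL total → factor 400/200 = 2
Step 3: 40 μL brought to 800 μL → factor 800/40 = 20
Step 4: unknown factor x
Step 5: 100-fold → factor 100
Product of known-step factors = 12000
Overall factor = 8.00 × 10^7 PFU/mL / (1.33 × 10^3 PFU/mL) = 60150
x = 60150 / 12000 = 5.01

5.01-fold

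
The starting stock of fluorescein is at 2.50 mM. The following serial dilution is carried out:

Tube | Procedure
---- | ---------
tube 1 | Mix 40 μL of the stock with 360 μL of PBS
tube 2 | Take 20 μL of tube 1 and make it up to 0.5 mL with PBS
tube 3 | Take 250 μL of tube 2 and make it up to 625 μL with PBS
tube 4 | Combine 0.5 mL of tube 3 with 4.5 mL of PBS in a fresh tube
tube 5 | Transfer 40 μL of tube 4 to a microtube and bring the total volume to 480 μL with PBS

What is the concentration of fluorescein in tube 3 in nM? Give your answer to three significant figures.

Step 1: 40 μL + 360 μL = 400 μL total → factor 400/40 = 10
Step 2: 20 μL brought to 0.5 mL → factor 500/20 = 25
Step 3: 250 μL brought to 625 μL → factor 625/250 = 2.5
Dilution factor through tube 3 = 10 × 25 × 2.5 = 625
[tube 3] = 2.50 mM / 625 = 0.004000 mM = 4.00 × 10^3 nM

4.00 × 10^3 nM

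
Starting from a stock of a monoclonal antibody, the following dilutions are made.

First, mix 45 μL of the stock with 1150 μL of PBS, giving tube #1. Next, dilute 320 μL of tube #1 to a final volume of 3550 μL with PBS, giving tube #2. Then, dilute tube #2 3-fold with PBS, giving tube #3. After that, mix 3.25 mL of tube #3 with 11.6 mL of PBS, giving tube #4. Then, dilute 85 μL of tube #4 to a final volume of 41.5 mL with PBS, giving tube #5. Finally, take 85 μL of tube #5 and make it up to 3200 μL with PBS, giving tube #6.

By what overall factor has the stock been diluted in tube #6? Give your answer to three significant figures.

7.42 × 10^7

Step 1: 45 μL + 1150 μL = 1195 μL total → factor 1195/45 = 26.556
Step 2: 320 μL brought to 3550 μL → factor 3550/320 = 11.094
Step 3: 3-fold → factor 3
Step 4: 3.25 mL + 11.6 mL = 14.85 mL total → factor 14.85/3.25 = 4.5692
Step 5: 85 μL brought to 41.5 mL → factor 41500/85 = 488.24
Step 6: 85 μL brought to 3200 μL → factor 3200/85 = 37.647
Overall dilution factor = 26.556 × 11.094 × 3 × 4.5692 × 488.24 × 37.647 = 7.4226 × 10^7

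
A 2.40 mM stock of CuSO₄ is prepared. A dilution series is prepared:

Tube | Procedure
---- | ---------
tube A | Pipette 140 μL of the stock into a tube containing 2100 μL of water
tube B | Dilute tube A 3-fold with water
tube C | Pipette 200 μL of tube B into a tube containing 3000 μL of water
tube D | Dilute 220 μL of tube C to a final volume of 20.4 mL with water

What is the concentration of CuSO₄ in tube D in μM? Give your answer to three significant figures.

0.0337 μM

Step 1: 140 μL + 2100 μL = 2240 μL total → factor 2240/140 = 16
Step 2: 3-fold → factor 3
Step 3: 200 μL + 3000 μL = 3200 μL total → factor 3200/200 = 16
Step 4: 220 μL brought to 20.4 mL → factor 20400/220 = 92.727
Overall dilution factor = 16 × 3 × 16 × 92.727 = 71215
Final = 2.40 mM / 71215 = 3.370 × 10^-5 mM = 0.0337 μM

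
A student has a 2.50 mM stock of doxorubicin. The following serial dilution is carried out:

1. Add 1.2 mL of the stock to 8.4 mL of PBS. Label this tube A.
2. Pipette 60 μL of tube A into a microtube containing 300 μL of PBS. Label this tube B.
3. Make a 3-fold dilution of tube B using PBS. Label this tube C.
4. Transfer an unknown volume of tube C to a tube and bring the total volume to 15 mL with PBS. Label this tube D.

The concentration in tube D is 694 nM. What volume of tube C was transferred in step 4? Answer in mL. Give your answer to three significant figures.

Step 1: 1.2 mL + 8.4 mL = 9.6 mL total → factor 9.6/1.2 = 8
Step 2: 60 μL + 300 μL = 360 μL total → factor 360/60 = 6
Step 3: 3-fold → factor 3
Step 4: v brought to 15 mL → factor = 15 mL/v
Product of known-step factors = 144
Overall factor = 2.50 mM / (694 nM) = 3602.3
Step-4 factor = 3602.3 / 144 = 25.016
v = 15 mL / 25.016 = 0.600 mL

0.600 mL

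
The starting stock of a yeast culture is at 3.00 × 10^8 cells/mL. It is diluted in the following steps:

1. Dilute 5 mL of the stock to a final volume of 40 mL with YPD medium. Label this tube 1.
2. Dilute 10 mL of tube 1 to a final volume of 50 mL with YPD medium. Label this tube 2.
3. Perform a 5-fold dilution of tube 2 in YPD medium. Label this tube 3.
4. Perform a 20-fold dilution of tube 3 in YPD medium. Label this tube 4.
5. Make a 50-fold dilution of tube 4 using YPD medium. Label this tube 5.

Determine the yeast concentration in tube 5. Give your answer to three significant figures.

1.50 × 10^3 cells/mL

Step 1: 5 mL brought to 40 mL → factor 40/5 = 8
Step 2: 10 mL brought to 50 mL → factor 50/10 = 5
Step 3: 5-fold → factor 5
Step 4: 20-fold → factor 20
Step 5: 50-fold → factor 50
Overall dilution factor = 8 × 5 × 5 × 20 × 50 = 2 × 10^5
Final = 3.00 × 10^8 cells/mL / 2 × 10^5 = 1.50 × 10^3 cells/mL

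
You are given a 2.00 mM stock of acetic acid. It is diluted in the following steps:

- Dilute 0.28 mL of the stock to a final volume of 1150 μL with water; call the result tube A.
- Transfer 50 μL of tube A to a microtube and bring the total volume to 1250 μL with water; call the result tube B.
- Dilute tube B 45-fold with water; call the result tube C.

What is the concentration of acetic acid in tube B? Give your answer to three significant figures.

Step 1: 0.28 mL brought to 1150 μL → factor 1.15/0.28 = 4.1071
Step 2: 50 μL brought to 1250 μL → factor 1250/50 = 25
Dilution factor through tube B = 4.1071 × 25 = 102.68
[tube B] = 2.00 mM / 102.68 = 0.0195 mM

0.0195 mM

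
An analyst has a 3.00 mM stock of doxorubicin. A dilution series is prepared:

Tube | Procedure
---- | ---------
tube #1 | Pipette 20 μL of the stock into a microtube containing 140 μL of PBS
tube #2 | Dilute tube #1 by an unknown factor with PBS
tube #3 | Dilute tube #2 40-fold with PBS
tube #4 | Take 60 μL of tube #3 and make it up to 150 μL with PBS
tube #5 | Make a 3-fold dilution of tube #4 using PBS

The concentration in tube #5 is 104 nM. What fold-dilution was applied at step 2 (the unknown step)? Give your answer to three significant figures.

12.0-fold

Step 1: 20 μL + 140 μL = 160 μL total → factor 160/20 = 8
Step 2: unknown factor x
Step 3: 40-fold → factor 40
Step 4: 60 μL brought to 150 μL → factor 150/60 = 2.5
Step 5: 3-fold → factor 3
Product of known-step factors = 2400
Overall factor = 3.00 mM / (104 nM) = 28846
x = 28846 / 2400 = 12.0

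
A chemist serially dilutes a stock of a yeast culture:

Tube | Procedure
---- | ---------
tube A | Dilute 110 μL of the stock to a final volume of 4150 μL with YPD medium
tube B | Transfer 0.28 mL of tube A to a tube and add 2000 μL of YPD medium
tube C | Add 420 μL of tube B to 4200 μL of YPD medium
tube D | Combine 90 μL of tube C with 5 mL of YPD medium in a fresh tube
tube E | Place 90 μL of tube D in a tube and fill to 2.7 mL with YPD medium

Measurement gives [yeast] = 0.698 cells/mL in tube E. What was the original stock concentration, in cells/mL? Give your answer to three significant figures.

Step 1: 110 μL brought to 4150 μL → factor 4150/110 = 37.727
Step 2: 0.28 mL + 2000 μL = 2.28 mL total → factor 2.28/0.28 = 8.1429
Step 3: 420 μL + 4200 μL = 4620 μL total → factor 4620/420 = 11
Step 4: 90 μL + 5 mL = 5090 μL total → factor 5090/90 = 56.556
Step 5: 90 μL brought to 2.7 mL → factor 2700/90 = 30
Overall dilution factor = 37.727 × 8.1429 × 11 × 56.556 × 30 = 5.7335 × 10^6
Stock = 0.698 cells/mL × 5.7335 × 10^6 = 4.00 × 10^6 cells/mL

4.00 × 10^6 cells/mL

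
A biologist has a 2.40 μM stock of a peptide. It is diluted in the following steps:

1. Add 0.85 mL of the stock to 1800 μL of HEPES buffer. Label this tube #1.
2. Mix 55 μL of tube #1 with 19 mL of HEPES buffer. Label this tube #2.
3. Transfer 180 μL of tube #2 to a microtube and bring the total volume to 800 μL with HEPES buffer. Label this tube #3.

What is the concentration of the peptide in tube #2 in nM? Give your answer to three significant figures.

2.22 nM

Step 1: 0.85 mL + 1800 μL = 2.65 mL total → factor 2.65/0.85 = 3.1176
Step 2: 55 μL + 19 mL = 19055 μL total → factor 19055/55 = 346.45
Dilution factor through tube #2 = 3.1176 × 346.45 = 1080.1
[tube #2] = 2.40 μM / 1080.1 = 0.002222 μM = 2.22 nM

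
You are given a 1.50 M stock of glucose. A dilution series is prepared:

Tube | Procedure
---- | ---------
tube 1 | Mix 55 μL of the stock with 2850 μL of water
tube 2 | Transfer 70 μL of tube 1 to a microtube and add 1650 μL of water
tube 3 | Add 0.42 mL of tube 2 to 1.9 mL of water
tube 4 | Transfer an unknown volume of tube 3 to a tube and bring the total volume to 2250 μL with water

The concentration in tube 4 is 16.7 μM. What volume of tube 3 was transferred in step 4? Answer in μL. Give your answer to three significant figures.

Step 1: 55 μL + 2850 μL = 2905 μL total → factor 2905/55 = 52.818
Step 2: 70 μL + 1650 μL = 1720 μL total → factor 1720/70 = 24.571
Step 3: 0.42 mL + 1.9 mL = 2.32 mL total → factor 2.32/0.42 = 5.5238
Step 4: v brought to 2250 μL → factor = 2250 μL/v
Product of known-step factors = 7168.9
Overall factor = 1.50 M / (16.7 μM) = 89820
Step-4 factor = 89820 / 7168.9 = 12.529
v = 2250 μL / 12.529 = 180 μL

180 μL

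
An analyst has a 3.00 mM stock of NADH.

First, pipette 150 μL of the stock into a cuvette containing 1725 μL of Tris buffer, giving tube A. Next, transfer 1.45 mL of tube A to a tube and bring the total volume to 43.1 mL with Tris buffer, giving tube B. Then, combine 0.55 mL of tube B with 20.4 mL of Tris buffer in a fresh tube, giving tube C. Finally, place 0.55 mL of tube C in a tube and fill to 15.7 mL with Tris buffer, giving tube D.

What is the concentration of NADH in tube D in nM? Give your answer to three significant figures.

7.43 nM

Step 1: 150 μL + 1725 μL = 1875 μL total → factor 1875/150 = 12.5
Step 2: 1.45 mL brought to 43.1 mL → factor 43.1/1.45 = 29.724
Step 3: 0.55 mL + 20.4 mL = 20.95 mL total → factor 20.95/0.55 = 38.091
Step 4: 0.55 mL brought to 15.7 mL → factor 15.7/0.55 = 28.545
Overall dilution factor = 12.5 × 29.724 × 38.091 × 28.545 = 4.04 × 10^5
Final = 3.00 mM / 4.04 × 10^5 = 7.426 × 10^-6 mM = 7.43 nM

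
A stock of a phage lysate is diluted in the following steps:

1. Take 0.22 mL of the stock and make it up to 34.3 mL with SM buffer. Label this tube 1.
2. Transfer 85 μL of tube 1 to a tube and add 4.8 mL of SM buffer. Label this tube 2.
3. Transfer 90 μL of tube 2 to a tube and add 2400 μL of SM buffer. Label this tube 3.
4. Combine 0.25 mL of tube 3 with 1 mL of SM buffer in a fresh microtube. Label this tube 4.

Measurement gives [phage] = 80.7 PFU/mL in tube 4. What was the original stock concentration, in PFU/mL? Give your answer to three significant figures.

Step 1: 0.22 mL brought to 34.3 mL → factor 34.3/0.22 = 155.91
Step 2: 85 μL + 4.8 mL = 4885 μL total → factor 4885/85 = 57.471
Step 3: 90 μL + 2400 μL = 2490 μL total → factor 2490/90 = 27.667
Step 4: 0.25 mL + 1 mL = 1.25 mL total → factor 1.25/0.25 = 5
Overall dilution factor = 155.91 × 57.471 × 27.667 × 5 = 1.2395 × 10^6
Stock = 80.7 PFU/mL × 1.2395 × 10^6 = 1.00 × 10^8 PFU/mL

1.00 × 10^8 PFU/mL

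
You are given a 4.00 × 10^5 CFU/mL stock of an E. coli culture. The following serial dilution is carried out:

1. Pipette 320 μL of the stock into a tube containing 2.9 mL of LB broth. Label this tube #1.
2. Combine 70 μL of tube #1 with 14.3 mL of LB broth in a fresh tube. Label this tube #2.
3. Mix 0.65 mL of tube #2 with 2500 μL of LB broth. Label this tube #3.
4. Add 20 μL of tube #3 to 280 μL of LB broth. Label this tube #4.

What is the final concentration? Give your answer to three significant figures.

2.66 CFU/mL

Step 1: 320 μL + 2.9 mL = 3220 μL total → factor 3220/320 = 10.062
Step 2: 70 μL + 14.3 mL = 14370 μL total → factor 14370/70 = 205.29
Step 3: 0.65 mL + 2500 μL = 3.15 mL total → factor 3.15/0.65 = 4.8462
Step 4: 20 μL + 280 μL = 300 μL total → factor 300/20 = 15
Overall dilution factor = 10.062 × 205.29 × 4.8462 × 15 = 1.5016 × 10^5
Final = 4.00 × 10^5 CFU/mL / 1.5016 × 10^5 = 2.66 CFU/mL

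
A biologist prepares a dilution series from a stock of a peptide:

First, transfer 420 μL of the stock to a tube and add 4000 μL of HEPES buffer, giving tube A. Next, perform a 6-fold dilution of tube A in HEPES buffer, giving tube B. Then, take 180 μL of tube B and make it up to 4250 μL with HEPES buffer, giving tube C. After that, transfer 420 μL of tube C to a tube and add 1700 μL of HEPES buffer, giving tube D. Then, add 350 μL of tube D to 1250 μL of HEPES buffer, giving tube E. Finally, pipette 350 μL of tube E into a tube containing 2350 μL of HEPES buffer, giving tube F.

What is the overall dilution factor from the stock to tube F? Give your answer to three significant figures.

Step 1: 420 μL + 4000 μL = 4420 μL total → factor 4420/420 = 10.524
Step 2: 6-fold → factor 6
Step 3: 180 μL brought to 4250 μL → factor 4250/180 = 23.611
Step 4: 420 μL + 1700 μL = 2120 μL total → factor 2120/420 = 5.0476
Step 5: 350 μL + 1250 μL = 1600 μL total → factor 1600/350 = 4.5714
Step 6: 350 μL + 2350 μL = 2700 μL total → factor 2700/350 = 7.7143
Overall dilution factor = 10.524 × 6 × 23.611 × 5.0476 × 4.5714 × 7.7143 = 2.6538 × 10^5

2.65 × 10^5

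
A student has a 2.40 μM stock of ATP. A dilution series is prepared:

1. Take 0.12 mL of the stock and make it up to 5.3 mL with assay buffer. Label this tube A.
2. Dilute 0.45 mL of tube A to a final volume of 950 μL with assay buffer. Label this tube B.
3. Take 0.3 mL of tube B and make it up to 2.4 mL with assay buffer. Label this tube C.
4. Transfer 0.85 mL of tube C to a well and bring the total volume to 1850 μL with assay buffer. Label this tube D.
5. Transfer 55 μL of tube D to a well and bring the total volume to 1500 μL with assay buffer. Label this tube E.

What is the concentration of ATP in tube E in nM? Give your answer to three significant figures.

Step 1: 0.12 mL brought to 5.3 mL → factor 5.3/0.12 = 44.167
Step 2: 0.45 mL brought to 950 μL → factor 0.95/0.45 = 2.1111
Step 3: 0.3 mL brought to 2.4 mL → factor 2.4/0.3 = 8
Step 4: 0.85 mL brought to 1850 μL → factor 1.85/0.85 = 2.1765
Step 5: 55 μL brought to 1500 μL → factor 1500/55 = 27.273
Overall dilution factor = 44.167 × 2.1111 × 8 × 2.1765 × 27.273 = 44277
Final = 2.40 μM / 44277 = 5.420 × 10^-5 μM = 0.0542 nM

0.0542 nM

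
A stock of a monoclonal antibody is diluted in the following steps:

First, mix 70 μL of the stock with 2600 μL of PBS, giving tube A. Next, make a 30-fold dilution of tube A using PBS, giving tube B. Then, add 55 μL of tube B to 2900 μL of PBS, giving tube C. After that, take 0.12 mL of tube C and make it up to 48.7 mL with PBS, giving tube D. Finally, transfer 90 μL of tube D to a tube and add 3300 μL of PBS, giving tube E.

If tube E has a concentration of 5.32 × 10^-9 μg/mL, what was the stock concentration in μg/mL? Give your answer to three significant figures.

5.00 μg/mL

Step 1: 70 μL + 2600 μL = 2670 μL total → factor 2670/70 = 38.143
Step 2: 30-fold → factor 30
Step 3: 55 μL + 2900 μL = 2955 μL total → factor 2955/55 = 53.727
Step 4: 0.12 mL brought to 48.7 mL → factor 48.7/0.12 = 405.83
Step 5: 90 μL + 3300 μL = 3390 μL total → factor 3390/90 = 37.667
Overall dilution factor = 38.143 × 30 × 53.727 × 405.83 × 37.667 = 9.398 × 10^8
Stock = 5.32 × 10^-9 μg/mL × 9.398 × 10^8 = 5.00 μg/mL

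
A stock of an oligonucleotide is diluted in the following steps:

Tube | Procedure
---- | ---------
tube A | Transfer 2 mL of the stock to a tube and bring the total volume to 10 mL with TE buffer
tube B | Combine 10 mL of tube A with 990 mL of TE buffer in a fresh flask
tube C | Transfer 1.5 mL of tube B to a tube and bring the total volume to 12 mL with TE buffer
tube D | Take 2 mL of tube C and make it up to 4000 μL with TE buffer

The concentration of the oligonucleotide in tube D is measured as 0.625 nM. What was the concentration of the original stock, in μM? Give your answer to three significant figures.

5.00 μM

Step 1: 2 mL brought to 10 mL → factor 10/2 = 5
Step 2: 10 mL + 990 mL = 1000 mL total → factor 1000/10 = 100
Step 3: 1.5 mL brought to 12 mL → factor 12/1.5 = 8
Step 4: 2 mL brought to 4000 μL → factor 4/2 = 2
Overall dilution factor = 5 × 100 × 8 × 2 = 8000
Stock = 0.625 nM × 8000 = 5000 nM = 5.00 μM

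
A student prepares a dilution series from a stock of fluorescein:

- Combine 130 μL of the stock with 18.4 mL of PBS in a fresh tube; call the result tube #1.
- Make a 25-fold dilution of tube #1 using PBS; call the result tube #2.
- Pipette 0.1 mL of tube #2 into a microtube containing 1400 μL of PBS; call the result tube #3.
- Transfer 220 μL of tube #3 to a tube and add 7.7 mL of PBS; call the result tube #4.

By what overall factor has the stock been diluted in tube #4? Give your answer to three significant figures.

Step 1: 130 μL + 18.4 mL = 18530 μL total → factor 18530/130 = 142.54
Step 2: 25-fold → factor 25
Step 3: 0.1 mL + 1400 μL = 1.5 mL total → factor 1.5/0.1 = 15
Step 4: 220 μL + 7.7 mL = 7920 μL total → factor 7920/220 = 36
Overall dilution factor = 142.54 × 25 × 15 × 36 = 1.9243 × 10^6

1.92 × 10^6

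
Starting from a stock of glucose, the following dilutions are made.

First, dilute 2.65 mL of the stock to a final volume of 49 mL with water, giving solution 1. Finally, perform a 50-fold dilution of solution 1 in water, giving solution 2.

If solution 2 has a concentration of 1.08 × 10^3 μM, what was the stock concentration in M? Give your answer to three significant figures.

Step 1: 2.65 mL brought to 49 mL → factor 49/2.65 = 18.491
Step 2: 50-fold → factor 50
Overall dilution factor = 18.491 × 50 = 924.53
Stock = 1.08 × 10^3 μM × 924.53 = 9.985 × 10^5 μM = 0.998 M

0.998 M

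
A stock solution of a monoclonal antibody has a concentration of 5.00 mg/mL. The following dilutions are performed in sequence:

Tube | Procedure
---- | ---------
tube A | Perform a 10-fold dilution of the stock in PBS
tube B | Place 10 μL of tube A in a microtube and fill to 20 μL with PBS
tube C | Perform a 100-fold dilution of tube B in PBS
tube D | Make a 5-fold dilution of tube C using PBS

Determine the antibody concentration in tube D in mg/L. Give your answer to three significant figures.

0.500 mg/L

Step 1: 10-fold → factor 10
Step 2: 10 μL brought to 20 μL → factor 20/10 = 2
Step 3: 100-fold → factor 100
Step 4: 5-fold → factor 5
Overall dilution factor = 10 × 2 × 100 × 5 = 10000
Final = 5.00 mg/mL / 10000 = 0.0005000 mg/mL = 0.500 mg/L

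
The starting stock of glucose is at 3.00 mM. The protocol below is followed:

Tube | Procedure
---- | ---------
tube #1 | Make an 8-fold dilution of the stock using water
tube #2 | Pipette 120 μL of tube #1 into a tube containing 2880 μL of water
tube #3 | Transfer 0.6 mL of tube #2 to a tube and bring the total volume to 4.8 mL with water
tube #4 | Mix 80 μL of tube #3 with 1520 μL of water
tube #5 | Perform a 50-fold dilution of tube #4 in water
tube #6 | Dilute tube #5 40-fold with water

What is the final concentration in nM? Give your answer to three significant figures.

Step 1: 8-fold → factor 8
Step 2: 120 μL + 2880 μL = 3000 μL total → factor 3000/120 = 25
Step 3: 0.6 mL brought to 4.8 mL → factor 4.8/0.6 = 8
Step 4: 80 μL + 1520 μL = 1600 μL total → factor 1600/80 = 20
Step 5: 50-fold → factor 50
Step 6: 40-fold → factor 40
Overall dilution factor = 8 × 25 × 8 × 20 × 50 × 40 = 6.4 × 10^7
Final = 3.00 mM / 6.4 × 10^7 = 4.688 × 10^-8 mM = 0.0469 nM

0.0469 nM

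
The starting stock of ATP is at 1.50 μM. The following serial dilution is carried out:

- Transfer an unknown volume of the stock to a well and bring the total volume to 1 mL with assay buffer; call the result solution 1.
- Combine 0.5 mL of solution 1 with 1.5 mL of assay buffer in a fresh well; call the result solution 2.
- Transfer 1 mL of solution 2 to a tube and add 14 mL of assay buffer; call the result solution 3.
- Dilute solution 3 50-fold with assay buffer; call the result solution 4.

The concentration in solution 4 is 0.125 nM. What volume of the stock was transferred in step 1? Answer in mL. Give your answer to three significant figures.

0.250 mL

Step 1: v brought to 1 mL → factor = 1 mL/v
Step 2: 0.5 mL + 1.5 mL = 2 mL total → factor 2/0.5 = 4
Step 3: 1 mL + 14 mL = 15 mL total → factor 15/1 = 15
Step 4: 50-fold → factor 50
Product of known-step factors = 3000
Overall factor = 1.50 μM / (0.125 nM) = 12000
Step-1 factor = 12000 / 3000 = 4
v = 1 mL / 4 = 0.250 mL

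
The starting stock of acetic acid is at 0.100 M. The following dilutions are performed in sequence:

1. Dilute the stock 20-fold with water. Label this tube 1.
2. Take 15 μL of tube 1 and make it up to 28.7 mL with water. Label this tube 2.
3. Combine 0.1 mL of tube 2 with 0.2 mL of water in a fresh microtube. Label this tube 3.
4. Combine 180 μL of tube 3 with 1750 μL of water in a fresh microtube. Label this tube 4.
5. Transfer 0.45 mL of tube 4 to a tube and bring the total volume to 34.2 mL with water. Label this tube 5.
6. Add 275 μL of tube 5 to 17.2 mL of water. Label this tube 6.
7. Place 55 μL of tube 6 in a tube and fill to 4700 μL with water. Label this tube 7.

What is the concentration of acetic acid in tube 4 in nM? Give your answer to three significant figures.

81.2 nM

Step 1: 20-fold → factor 20
Step 2: 15 μL brought to 28.7 mL → factor 28700/15 = 1913.3
Step 3: 0.1 mL + 0.2 mL = 0.3 mL total → factor 0.3/0.1 = 3
Step 4: 180 μL + 1750 μL = 1930 μL total → factor 1930/180 = 10.722
Dilution factor through tube 4 = 20 × 1913.3 × 3 × 10.722 = 1.2309 × 10^6
[tube 4] = 0.100 M / 1.2309 × 10^6 = 8.124 × 10^-8 M = 81.2 nM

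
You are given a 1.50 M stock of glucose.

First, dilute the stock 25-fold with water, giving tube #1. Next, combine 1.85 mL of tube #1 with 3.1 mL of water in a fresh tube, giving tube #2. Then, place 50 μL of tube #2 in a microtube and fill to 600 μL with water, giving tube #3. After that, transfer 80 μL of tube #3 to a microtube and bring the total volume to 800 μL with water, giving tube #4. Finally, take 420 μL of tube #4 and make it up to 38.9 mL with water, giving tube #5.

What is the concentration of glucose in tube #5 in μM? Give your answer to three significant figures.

Step 1: 25-fold → factor 25
Step 2: 1.85 mL + 3.1 mL = 4.95 mL total → factor 4.95/1.85 = 2.6757
Step 3: 50 μL brought to 600 μL → factor 600/50 = 12
Step 4: 80 μL brought to 800 μL → factor 800/80 = 10
Step 5: 420 μL brought to 38.9 mL → factor 38900/420 = 92.619
Overall dilution factor = 25 × 2.6757 × 12 × 10 × 92.619 = 7.4346 × 10^5
Final = 1.50 M / 7.4346 × 10^5 = 2.018 × 10^-6 M = 2.02 μM

2.02 μM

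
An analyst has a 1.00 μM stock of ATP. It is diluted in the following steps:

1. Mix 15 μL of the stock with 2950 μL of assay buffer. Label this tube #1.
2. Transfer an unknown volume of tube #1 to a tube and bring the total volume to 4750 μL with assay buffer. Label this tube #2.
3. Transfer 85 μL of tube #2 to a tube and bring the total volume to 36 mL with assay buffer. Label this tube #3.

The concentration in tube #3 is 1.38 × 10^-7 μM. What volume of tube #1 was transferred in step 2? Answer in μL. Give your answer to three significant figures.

Step 1: 15 μL + 2950 μL = 2965 μL total → factor 2965/15 = 197.67
Step 2: v brought to 4750 μL → factor = 4750 μL/v
Step 3: 85 μL brought to 36 mL → factor 36000/85 = 423.53
Product of known-step factors = 83718
Overall factor = 1.00 μM / (1.38 × 10^-7 μM) = 7.2464 × 10^6
Step-2 factor = 7.2464 × 10^6 / 83718 = 86.557
v = 4750 μL / 86.557 = 54.9 μL

54.9 μL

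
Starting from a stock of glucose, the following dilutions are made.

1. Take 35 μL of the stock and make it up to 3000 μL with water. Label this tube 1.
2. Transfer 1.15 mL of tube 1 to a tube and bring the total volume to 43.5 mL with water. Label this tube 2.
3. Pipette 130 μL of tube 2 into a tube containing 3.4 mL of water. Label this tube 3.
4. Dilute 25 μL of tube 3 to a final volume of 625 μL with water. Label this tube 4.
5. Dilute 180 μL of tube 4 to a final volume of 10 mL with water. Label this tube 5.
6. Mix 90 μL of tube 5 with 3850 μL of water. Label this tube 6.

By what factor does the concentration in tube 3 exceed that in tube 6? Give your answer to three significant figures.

Step 1: 35 μL brought to 3000 μL → factor 3000/35 = 85.714
Step 2: 1.15 mL brought to 43.5 mL → factor 43.5/1.15 = 37.826
Step 3: 130 μL + 3.4 mL = 3530 μL total → factor 3530/130 = 27.154
Step 4: 25 μL brought to 625 μL → factor 625/25 = 25
Step 5: 180 μL brought to 10 mL → factor 10000/180 = 55.556
Step 6: 90 μL + 3850 μL = 3940 μL total → factor 3940/90 = 43.778
Dilution factor to tube 3 = 88039; to tube 6 = 5.353 × 10^9
[tube 3]/[tube 6] = (factor to tube 6)/(factor to tube 3) = 5.353 × 10^9/88039 = 6.08 × 10^4

6.08 × 10^4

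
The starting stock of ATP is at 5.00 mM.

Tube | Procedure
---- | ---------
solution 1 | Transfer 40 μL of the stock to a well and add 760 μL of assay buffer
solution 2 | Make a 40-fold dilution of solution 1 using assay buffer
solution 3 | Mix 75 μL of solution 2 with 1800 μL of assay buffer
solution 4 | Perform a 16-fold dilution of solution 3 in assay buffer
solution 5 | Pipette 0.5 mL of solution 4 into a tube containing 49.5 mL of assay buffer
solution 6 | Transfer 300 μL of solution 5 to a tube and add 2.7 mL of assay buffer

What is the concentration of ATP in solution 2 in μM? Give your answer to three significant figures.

Step 1: 40 μL + 760 μL = 800 μL total → factor 800/40 = 20
Step 2: 40-fold → factor 40
Dilution factor through solution 2 = 20 × 40 = 800
[solution 2] = 5.00 mM / 800 = 0.006250 mM = 6.25 μM

6.25 μM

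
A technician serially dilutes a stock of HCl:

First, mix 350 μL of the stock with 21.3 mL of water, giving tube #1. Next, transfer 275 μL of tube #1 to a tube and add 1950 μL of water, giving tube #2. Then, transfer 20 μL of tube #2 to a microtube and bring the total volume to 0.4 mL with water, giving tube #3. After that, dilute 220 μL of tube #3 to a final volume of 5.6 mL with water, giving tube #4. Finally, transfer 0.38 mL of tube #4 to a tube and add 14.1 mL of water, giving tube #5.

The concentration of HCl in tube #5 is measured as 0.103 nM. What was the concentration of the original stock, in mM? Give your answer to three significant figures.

Step 1: 350 μL + 21.3 mL = 21650 μL total → factor 21650/350 = 61.857
Step 2: 275 μL + 1950 μL = 2225 μL total → factor 2225/275 = 8.0909
Step 3: 20 μL brought to 0.4 mL → factor 400/20 = 20
Step 4: 220 μL brought to 5.6 mL → factor 5600/220 = 25.455
Step 5: 0.38 mL + 14.1 mL = 14.48 mL total → factor 14.48/0.38 = 38.105
Overall dilution factor = 61.857 × 8.0909 × 20 × 25.455 × 38.105 = 9.7088 × 10^6
Stock = 0.103 nM × 9.7088 × 10^6 = 1.000 × 10^6 nM = 1.00 mM

1.00 mM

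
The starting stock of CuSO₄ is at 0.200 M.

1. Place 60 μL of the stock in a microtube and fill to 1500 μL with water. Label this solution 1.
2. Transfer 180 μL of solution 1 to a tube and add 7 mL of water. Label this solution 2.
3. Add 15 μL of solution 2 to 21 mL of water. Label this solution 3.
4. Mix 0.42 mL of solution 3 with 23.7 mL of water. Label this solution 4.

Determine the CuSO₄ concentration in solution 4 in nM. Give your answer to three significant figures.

Step 1: 60 μL brought to 1500 μL → factor 1500/60 = 25
Step 2: 180 μL + 7 mL = 7180 μL total → factor 7180/180 = 39.889
Step 3: 15 μL + 21 mL = 21015 μL total → factor 21015/15 = 1401
Step 4: 0.42 mL + 23.7 mL = 24.12 mL total → factor 24.12/0.42 = 57.429
Overall dilution factor = 25 × 39.889 × 1401 × 57.429 = 8.0234 × 10^7
Final = 0.200 M / 8.0234 × 10^7 = 2.493 × 10^-9 M = 2.49 nM

2.49 nM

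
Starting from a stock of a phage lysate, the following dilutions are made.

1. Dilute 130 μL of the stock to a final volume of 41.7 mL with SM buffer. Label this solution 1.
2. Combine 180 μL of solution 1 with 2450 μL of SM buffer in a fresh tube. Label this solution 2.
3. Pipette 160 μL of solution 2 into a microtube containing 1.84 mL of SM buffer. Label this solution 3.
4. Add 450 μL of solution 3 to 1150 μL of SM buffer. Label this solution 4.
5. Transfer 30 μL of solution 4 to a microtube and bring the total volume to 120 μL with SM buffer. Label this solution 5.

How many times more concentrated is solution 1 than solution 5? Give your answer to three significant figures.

2.60 × 10^3

Step 1: 130 μL brought to 41.7 mL → factor 41700/130 = 320.77
Step 2: 180 μL + 2450 μL = 2630 μL total → factor 2630/180 = 14.611
Step 3: 160 μL + 1.84 mL = 2000 μL total → factor 2000/160 = 12.5
Step 4: 450 μL + 1150 μL = 1600 μL total → factor 1600/450 = 3.5556
Step 5: 30 μL brought to 120 μL → factor 120/30 = 4
Dilution factor to solution 1 = 320.77; to solution 5 = 8.3321 × 10^5
[solution 1]/[solution 5] = (factor to solution 5)/(factor to solution 1) = 8.3321 × 10^5/320.77 = 2.60 × 10^3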